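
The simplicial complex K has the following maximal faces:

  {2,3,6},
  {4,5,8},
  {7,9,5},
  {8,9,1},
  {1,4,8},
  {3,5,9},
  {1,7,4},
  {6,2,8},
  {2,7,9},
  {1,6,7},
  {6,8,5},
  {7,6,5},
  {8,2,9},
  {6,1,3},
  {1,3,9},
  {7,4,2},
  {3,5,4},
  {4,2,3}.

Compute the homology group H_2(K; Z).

Fix the vertex order 1 < 2 < 3 < 4 < 5 < 6 < 7 < 8 < 9 and write every simplex with vertices in increasing order. Then dim K = 2 and the simplices of K are:

  0-simplices (9): [1], [2], [3], [4], [5], [6], [7], [8], [9]
  1-simplices (27): (27 of them)
  2-simplices (18): [1,3,6], [1,3,9], [1,4,7], [1,4,8], [1,6,7], [1,8,9], [2,3,4], [2,3,6], [2,4,7], [2,6,8], [2,7,9], [2,8,9], [3,4,5], [3,5,9], [4,5,8], [5,6,7], [5,6,8], [5,7,9]

giving chain groups C_0 ≅ Z^9, C_1 ≅ Z^27, C_2 ≅ Z^18.

The boundary map ∂_1: C_1 → C_0 maps an edge to its endpoints' difference, ∂[p,q] = q − p. For instance
  ∂[2,8] = [8] − [2].
This gives a 9×27 integer matrix of rank 8; reducing to Smith normal form yields diagonal entries (1,1,1,1,1,1,1,1).

Boundary ∂_2: C_2 → C_1 sends each 2-simplex [p,q,r] to [q,r] − [p,r] + [p,q]. For instance
  ∂[2,7,9] = [7,9] − [2,9] + [2,7],
  ∂[5,6,7] = [6,7] − [5,7] + [5,6].
The resulting 27×18 matrix has rank 17, and its Smith normal form has invariant factors (1,1,1,1,1,1,1,1,1,1,1,1,1,1,1,1,1).

Reading off H_k = ker ∂_k / im ∂_{k+1}:

  H_2: rank ker ∂_2 − rank ∂_3 = (18 − 17) − 0 = 1, and there is no ∂_3, so H_2 = Z.

(K is a triangulation of the torus T^2.)

H_2 ≅ Z.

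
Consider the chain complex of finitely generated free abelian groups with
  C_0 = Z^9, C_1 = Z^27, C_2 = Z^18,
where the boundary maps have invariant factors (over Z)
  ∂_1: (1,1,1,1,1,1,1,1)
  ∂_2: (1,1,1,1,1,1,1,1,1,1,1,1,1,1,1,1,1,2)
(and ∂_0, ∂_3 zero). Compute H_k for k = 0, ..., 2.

H_0 = Z,  H_1 = Z ⊕ Z/2,  H_2 = 0.

H_0: b_0 = 9 − 0 − 8 = 1; torsion from ∂_1 factors > 1: none. So H_0 = Z.
H_1: b_1 = 27 − 8 − 18 = 1; torsion from ∂_2 factors > 1: [2]. So H_1 = Z ⊕ Z/2.
H_2: b_2 = 18 − 18 − 0 = 0; torsion from ∂_3 factors > 1: none. So H_2 = 0.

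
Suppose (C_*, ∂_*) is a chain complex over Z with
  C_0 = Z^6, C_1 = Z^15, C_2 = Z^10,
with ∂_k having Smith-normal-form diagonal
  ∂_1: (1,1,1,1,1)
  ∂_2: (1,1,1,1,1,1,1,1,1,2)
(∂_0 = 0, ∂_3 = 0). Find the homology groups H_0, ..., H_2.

H_0: b_0 = 6 − 0 − 5 = 1; torsion from ∂_1 factors > 1: none. So H_0 = Z.
H_1: b_1 = 15 − 5 − 10 = 0; torsion from ∂_2 factors > 1: [2]. So H_1 = Z/2Z.
H_2: b_2 = 10 − 10 − 0 = 0; torsion from ∂_3 factors > 1: none. So H_2 = 0.

H_0 = Z,  H_1 = Z/2Z,  H_2 = 0.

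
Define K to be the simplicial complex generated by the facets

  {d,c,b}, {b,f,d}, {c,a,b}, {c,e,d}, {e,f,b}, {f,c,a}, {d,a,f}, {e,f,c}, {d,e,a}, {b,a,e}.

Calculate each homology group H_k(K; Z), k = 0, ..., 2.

Fix the vertex order a < b < c < d < e < f and write every simplex with vertices in increasing order. Then dim K = 2 and the simplices of K are:

  0-simplices (6): a, b, c, d, e, f
  1-simplices (15): ab, ac, ad, ae, af, bc, bd, be, bf, cd, ce, cf, de, df, ef
  2-simplices (10): abc, abe, acf, ade, adf, bcd, bdf, bef, cde, cef

giving chain groups C_0 ≅ Z^6, C_1 ≅ Z^15, C_2 ≅ Z^10.

∂_1: C_1 → C_0 sends each edge [p,q] (with p < q) to q − p. For instance
  ∂ef = f − e.
As a 6×15 matrix over Z this has rank 5, with invariant factors (1,1,1,1,1).

The boundary map ∂_2: C_2 → C_1 acts by ∂[p,q,r] = [q,r] − [p,r] + [p,q]. For instance
  ∂bdf = df − bf + bd,
  ∂bcd = cd − bd + bc.
This gives a 15×10 integer matrix of rank 10; reducing to Smith normal form yields diagonal entries (1,1,1,1,1,1,1,1,1,2).

Reading off H_k = ker ∂_k / im ∂_{k+1}:

  H_0: rank C_0 − rank ∂_1 = 6 − 5 = 1, and the invariant factors of ∂_1 are all 1, so H_0 ≅ Z.
  H_1: rank ker ∂_1 − rank ∂_2 = (15 − 5) − 10 = 0, and ∂_2 has invariant factor 2 > 1, so H_1 ≅ Z_2.
  H_2: rank ker ∂_2 − rank ∂_3 = (10 − 10) − 0 = 0, and there is no ∂_3, so H_2 ≅ 0.

As a check, the Euler characteristic is 6 − 15 + 10 = 1, which agrees with 1 − 0 + 0 = 1.
(K is a triangulation of the real projective plane RP^2.)

H_0 = Z,  H_1 = Z_2,  H_2 = 0.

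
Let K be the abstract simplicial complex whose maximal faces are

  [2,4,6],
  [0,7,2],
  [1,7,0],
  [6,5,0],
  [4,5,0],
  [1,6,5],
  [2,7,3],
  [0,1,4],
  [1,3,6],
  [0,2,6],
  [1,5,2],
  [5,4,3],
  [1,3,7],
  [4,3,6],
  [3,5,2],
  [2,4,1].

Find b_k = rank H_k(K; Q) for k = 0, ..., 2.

Fix the vertex order 0 < 1 < 2 < 3 < 4 < 5 < 6 < 7 and write every simplex with vertices in increasing order. Then dim K = 2 and the simplices of K are:

  0-simplices (8): [0], [1], [2], [3], [4], [5], [6], [7]
  1-simplices (24): (24 of them)
  2-simplices (16): [0,1,4], [0,1,7], [0,2,6], [0,2,7], [0,4,5], [0,5,6], [1,2,4], [1,2,5], [1,3,6], [1,3,7], [1,5,6], [2,3,5], [2,3,7], [2,4,6], [3,4,5], [3,4,6]

Hence C_0 ≅ Z^8, C_1 ≅ Z^24, C_2 ≅ Z^16.

The boundary map ∂_1: C_1 → C_0 is given by ∂[p,q] = [q] − [p]. For instance
  ∂[3,7] = [7] − [3].
As a 8×24 matrix over Z this has rank 7, with invariant factors (1,1,1,1,1,1,1).

Boundary ∂_2: C_2 → C_1 sends each 2-simplex [p,q,r] to [q,r] − [p,r] + [p,q]. For instance
  ∂[2,3,5] = [3,5] − [2,5] + [2,3],
  ∂[2,3,7] = [3,7] − [2,7] + [2,3].
The resulting 24×16 matrix has rank 15, and its Smith normal form has invariant factors (1,1,1,1,1,1,1,1,1,1,1,1,1,1,1).

From H_k ≅ ker(∂_k) / im(∂_{k+1}) we obtain:

  H_0: rank C_0 − rank ∂_1 = 8 − 7 = 1, and the invariant factors of ∂_1 are all 1, so H_0 = Z.
  H_1: rank ker ∂_1 − rank ∂_2 = (24 − 7) − 15 = 2, and the invariant factors of ∂_2 are all 1, so H_1 = Z^2.
  H_2: rank ker ∂_2 − rank ∂_3 = (16 − 15) − 0 = 1, and there is no ∂_3, so H_2 = Z.

(K is a triangulation of the torus T^2.)

Hence the Betti numbers are b_0 = 1, b_1 = 2, b_2 = 1.

b_0 = 1, b_1 = 2, b_2 = 1.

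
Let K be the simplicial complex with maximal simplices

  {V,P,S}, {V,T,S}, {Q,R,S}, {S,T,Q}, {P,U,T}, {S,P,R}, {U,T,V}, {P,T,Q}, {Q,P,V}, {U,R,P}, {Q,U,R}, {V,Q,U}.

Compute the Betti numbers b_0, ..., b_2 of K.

b_0 = 1, b_1 = 0, b_2 = 0.

Order the vertices as P < Q < R < S < T < U < V. Listing each simplex with vertices in this order, K has dimension 2 with simplices:

  0-simplices (7): P, Q, R, S, T, U, V
  1-simplices (18): PQ, PR, PS, PT, PU, PV, QR, QS, QT, QU, QV, RS, RU, ST, SV, TU, TV, UV
  2-simplices (12): PQT, PQV, PRS, PRU, PSV, PTU, QRS, QRU, QST, QUV, STV, TUV

giving chain groups C_0 ≅ Z^7, C_1 ≅ Z^18, C_2 ≅ Z^12.

Boundary ∂_1: C_1 → C_0 is given by ∂[p,q] = [q] − [p].
This gives a 7×18 integer matrix of rank 6; reducing to Smith normal form yields diagonal entries (1,1,1,1,1,1).

∂_2: C_2 → C_1 maps a triangle to the signed sum of its edges. For instance
  ∂PQT = QT − PT + PQ,
  ∂QRU = RU − QU + QR.
This gives a 18×12 integer matrix of rank 12; reducing to Smith normal form yields diagonal entries (1,1,1,1,1,1,1,1,1,1,1,2).

From H_k ≅ ker(∂_k) / im(∂_{k+1}) we obtain:

  H_0: rank C_0 − rank ∂_1 = 7 − 6 = 1, and the invariant factors of ∂_1 are all 1, so H_0 = Z.
  H_1: rank ker ∂_1 − rank ∂_2 = (18 − 6) − 12 = 0, and ∂_2 has invariant factor 2 > 1, so H_1 = Z/2.
  H_2: rank ker ∂_2 − rank ∂_3 = (12 − 12) − 0 = 0, and there is no ∂_3, so H_2 = 0.

As a check, the Euler characteristic is 7 − 18 + 12 = 1, which agrees with 1 − 0 + 0 = 1.

Hence the Betti numbers are b_0 = 1, b_1 = 0, b_2 = 0.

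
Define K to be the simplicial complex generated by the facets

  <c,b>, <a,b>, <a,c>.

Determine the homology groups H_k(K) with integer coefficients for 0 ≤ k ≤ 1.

Fix the vertex order a < b < c and write every simplex with vertices in increasing order. Then dim K = 1 and the simplices of K are:

  0-simplices (3): a, b, c
  1-simplices (3): ab, ac, bc

Hence C_0 ≅ Z^3, C_1 ≅ Z^3.

The boundary map ∂_1: C_1 → C_0 is given by ∂[p,q] = [q] − [p]. For instance
  ∂ac = c − a.
The 3×3 boundary matrix has rank 2 and Smith normal form diag(1,1).

Computing H_k = (kernel of ∂_k) / (image of ∂_{k+1}):

  H_0: rank C_0 − rank ∂_1 = 3 − 2 = 1, and the invariant factors of ∂_1 are all 1, so H_0 = Z.
  H_1: rank ker ∂_1 − rank ∂_2 = (3 − 2) − 0 = 1, and there is no ∂_2, so H_1 = Z.

H_0 = Z,  H_1 = Z.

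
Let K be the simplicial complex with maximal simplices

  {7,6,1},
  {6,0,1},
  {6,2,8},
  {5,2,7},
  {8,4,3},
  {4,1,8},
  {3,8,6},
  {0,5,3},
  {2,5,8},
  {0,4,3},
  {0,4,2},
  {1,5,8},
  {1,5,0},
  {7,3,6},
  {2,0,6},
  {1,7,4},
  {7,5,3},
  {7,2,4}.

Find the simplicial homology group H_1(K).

We work with the vertex ordering 0 < 1 < 2 < 3 < 4 < 5 < 6 < 7 < 8. The simplices of K, each written with vertices in increasing order, are:

  0-simplices (9): [0], [1], [2], [3], [4], [5], [6], [7], [8]
  1-simplices (27): (27 of them)
  2-simplices (18): [0,1,5], [0,1,6], [0,2,4], [0,2,6], [0,3,4], [0,3,5], [1,4,7], [1,4,8], [1,5,8], [1,6,7], [2,4,7], [2,5,7], [2,5,8], [2,6,8], [3,4,8], [3,5,7], [3,6,7], [3,6,8]

Hence C_0 ≅ Z^9, C_1 ≅ Z^27, C_2 ≅ Z^18.

The boundary map ∂_1: C_1 → C_0 sends each edge [p,q] (with p < q) to q − p. For instance
  ∂[3,8] = [8] − [3].
The 9×27 boundary matrix has rank 8 and Smith normal form diag(1,1,1,1,1,1,1,1).

The boundary map ∂_2: C_2 → C_1 acts by ∂[p,q,r] = [q,r] − [p,r] + [p,q]. For instance
  ∂[0,2,4] = [2,4] − [0,4] + [0,2],
  ∂[1,6,7] = [6,7] − [1,7] + [1,6].
This gives a 27×18 integer matrix of rank 17; reducing to Smith normal form yields diagonal entries (1,1,1,1,1,1,1,1,1,1,1,1,1,1,1,1,1).

From H_k ≅ ker(∂_k) / im(∂_{k+1}) we obtain:

  H_1: rank ker ∂_1 − rank ∂_2 = (27 − 8) − 17 = 2, and the invariant factors of ∂_2 are all 1, so H_1 ≅ Z^2.

H_1 ≅ Z^2.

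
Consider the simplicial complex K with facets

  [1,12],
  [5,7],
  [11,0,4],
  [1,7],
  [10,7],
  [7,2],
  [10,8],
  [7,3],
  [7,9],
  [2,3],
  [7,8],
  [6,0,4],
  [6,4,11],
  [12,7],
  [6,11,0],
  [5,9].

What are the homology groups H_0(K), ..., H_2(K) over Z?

Order the vertices as 0 < 1 < 2 < 3 < 4 < 5 < 6 < 7 < 8 < 9 < 10 < 11 < 12. Listing each simplex with vertices in this order, K has dimension 2 with simplices:

  0-simplices (13): [0], [1], [2], [3], [4], [5], [6], [7], [8], [9], [10], [11], [12]
  1-simplices (18): [0,4], [0,6], [0,11], [1,7], [1,12], [2,3], [2,7], [3,7], [4,6], [4,11], [5,7], [5,9], [6,11], [7,8], [7,9], [7,10], [7,12], [8,10]
  2-simplices (4): [0,4,6], [0,4,11], [0,6,11], [4,6,11]

so the chain groups are C_0 ≅ Z^13, C_1 ≅ Z^18, C_2 ≅ Z^4.

Boundary ∂_1: C_1 → C_0 maps an edge to its endpoints' difference, ∂[p,q] = q − p. For instance
  ∂[7,8] = [8] − [7].
The resulting 13×18 matrix has rank 11, and its Smith normal form has invariant factors (1,1,1,1,1,1,1,1,1,1,1).

The boundary map ∂_2: C_2 → C_1 maps a triangle to the signed sum of its edges. For instance
  ∂[0,4,11] = [4,11] − [0,11] + [0,4],
  ∂[0,4,6] = [4,6] − [0,6] + [0,4].
The resulting 18×4 matrix has rank 3, and its Smith normal form has invariant factors (1,1,1).

Now H_k = ker ∂_k / im ∂_{k+1}, so:

  H_0: rank C_0 − rank ∂_1 = 13 − 11 = 2, and the invariant factors of ∂_1 are all 1, so H_0 ≅ Z^2.
  H_1: rank ker ∂_1 − rank ∂_2 = (18 − 11) − 3 = 4, and the invariant factors of ∂_2 are all 1, so H_1 ≅ Z^4.
  H_2: rank ker ∂_2 − rank ∂_3 = (4 − 3) − 0 = 1, and there is no ∂_3, so H_2 ≅ Z.

H_0 ≅ Z^2,  H_1 ≅ Z^4,  H_2 ≅ Z.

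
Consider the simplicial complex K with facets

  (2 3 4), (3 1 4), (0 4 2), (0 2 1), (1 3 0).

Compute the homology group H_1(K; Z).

H_1 ≅ Z.

Take the total order 0 < 1 < 2 < 3 < 4 on the vertex set. Then K (dimension 2) consists of the simplices:

  0-simplices (5): [0], [1], [2], [3], [4]
  1-simplices (10): [0,1], [0,2], [0,3], [0,4], [1,2], [1,3], [1,4], [2,3], [2,4], [3,4]
  2-simplices (5): [0,1,2], [0,1,3], [0,2,4], [1,3,4], [2,3,4]

Hence C_0 ≅ Z^5, C_1 ≅ Z^10, C_2 ≅ Z^5.

∂_1: C_1 → C_0 is given by ∂[p,q] = [q] − [p].
This gives a 5×10 integer matrix of rank 4; reducing to Smith normal form yields diagonal entries (1,1,1,1).

Boundary ∂_2: C_2 → C_1 maps a triangle to the signed sum of its edges. For instance
  ∂[2,3,4] = [3,4] − [2,4] + [2,3],
  ∂[1,3,4] = [3,4] − [1,4] + [1,3].
The resulting 10×5 matrix has rank 5, and its Smith normal form has invariant factors (1,1,1,1,1).

Reading off H_k = ker ∂_k / im ∂_{k+1}:

  H_1: rank ker ∂_1 − rank ∂_2 = (10 − 4) − 5 = 1, and the invariant factors of ∂_2 are all 1, so H_1 ≅ Z.

(K is a triangulation of the Möbius band.)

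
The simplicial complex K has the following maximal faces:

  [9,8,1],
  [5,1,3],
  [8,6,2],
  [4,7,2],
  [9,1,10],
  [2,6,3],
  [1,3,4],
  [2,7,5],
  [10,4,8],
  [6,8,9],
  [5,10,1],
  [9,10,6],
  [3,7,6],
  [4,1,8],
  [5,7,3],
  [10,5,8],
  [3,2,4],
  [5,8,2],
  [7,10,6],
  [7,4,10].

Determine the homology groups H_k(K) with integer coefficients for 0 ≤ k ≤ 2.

Order the vertices as 1 < 2 < 3 < 4 < 5 < 6 < 7 < 8 < 9 < 10. Listing each simplex with vertices in this order, K has dimension 2 with simplices:

  0-simplices (10): [1], [2], [3], [4], [5], [6], [7], [8], [9], [10]
  1-simplices (30): (30 of them)
  2-simplices (20): (20 of them)

Hence C_0 ≅ Z^10, C_1 ≅ Z^30, C_2 ≅ Z^20.

The boundary map ∂_1: C_1 → C_0 is given by ∂[p,q] = [q] − [p].
The 10×30 boundary matrix has rank 9 and Smith normal form diag(1,1,1,1,1,1,1,1,1).

∂_2: C_2 → C_1 sends each 2-simplex [p,q,r] to [q,r] − [p,r] + [p,q]. For instance
  ∂[4,7,10] = [7,10] − [4,10] + [4,7],
  ∂[2,3,4] = [3,4] − [2,4] + [2,3].
This gives a 30×20 integer matrix of rank 20; reducing to Smith normal form yields diagonal entries (1,1,1,1,1,1,1,1,1,1,1,1,1,1,1,1,1,1,1,2).

Computing H_k = (kernel of ∂_k) / (image of ∂_{k+1}):

  H_0: rank C_0 − rank ∂_1 = 10 − 9 = 1, and the invariant factors of ∂_1 are all 1, so H_0 = Z.
  H_1: rank ker ∂_1 − rank ∂_2 = (30 − 9) − 20 = 1, and ∂_2 has invariant factor 2 > 1, so H_1 = Z ⊕ Z/2.
  H_2: rank ker ∂_2 − rank ∂_3 = (20 − 20) − 0 = 0, and there is no ∂_3, so H_2 = 0.

H_0 = Z,  H_1 = Z ⊕ Z/2,  H_2 = 0.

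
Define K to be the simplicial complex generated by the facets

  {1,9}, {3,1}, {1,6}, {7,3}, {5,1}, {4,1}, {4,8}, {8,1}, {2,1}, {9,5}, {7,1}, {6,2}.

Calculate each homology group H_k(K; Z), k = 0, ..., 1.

Order the vertices as 1 < 2 < 3 < 4 < 5 < 6 < 7 < 8 < 9. Listing each simplex with vertices in this order, K has dimension 1 with simplices:

  0-simplices (9): [1], [2], [3], [4], [5], [6], [7], [8], [9]
  1-simplices (12): [1,2], [1,3], [1,4], [1,5], [1,6], [1,7], [1,8], [1,9], [2,6], [3,7], [4,8], [5,9]

so the chain groups are C_0 ≅ Z^9, C_1 ≅ Z^12.

∂_1: C_1 → C_0 sends each edge [p,q] (with p < q) to q − p.
As a 9×12 matrix over Z this has rank 8, with invariant factors (1,1,1,1,1,1,1,1).

From H_k ≅ ker(∂_k) / im(∂_{k+1}) we obtain:

  H_0: rank C_0 − rank ∂_1 = 9 − 8 = 1, and the invariant factors of ∂_1 are all 1, so H_0 ≅ Z.
  H_1: rank ker ∂_1 − rank ∂_2 = (12 − 8) − 0 = 4, and there is no ∂_2, so H_1 ≅ Z^4.

(K is a triangulation of a wedge of 4 circles.)

H_0 = Z,  H_1 = Z^4.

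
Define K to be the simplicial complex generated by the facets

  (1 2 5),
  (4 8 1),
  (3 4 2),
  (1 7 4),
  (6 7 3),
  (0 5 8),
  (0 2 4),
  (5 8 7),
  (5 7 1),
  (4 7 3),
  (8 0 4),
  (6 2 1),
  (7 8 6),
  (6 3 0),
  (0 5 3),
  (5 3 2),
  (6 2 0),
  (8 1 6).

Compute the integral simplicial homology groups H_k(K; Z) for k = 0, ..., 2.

K has 9 vertices, 27 edges, 18 triangles.
rank ∂_0 = 0, rank ∂_1 = 8 ⇒ b_0 = 9 − 0 − 8 = 1; all invariant factors of ∂_1 are 1 so no torsion. So H_0 ≅ Z.
rank ∂_1 = 8, rank ∂_2 = 18 ⇒ b_1 = 27 − 8 − 18 = 1; ∂_2 has invariant factor(s) [2] giving torsion. So H_1 ≅ Z ⊕ Z/2.
rank ∂_2 = 18, rank ∂_3 = 0 ⇒ b_2 = 18 − 18 − 0 = 0. So H_2 ≅ 0.

H_0 = Z,  H_1 = Z ⊕ Z/2,  H_2 = 0.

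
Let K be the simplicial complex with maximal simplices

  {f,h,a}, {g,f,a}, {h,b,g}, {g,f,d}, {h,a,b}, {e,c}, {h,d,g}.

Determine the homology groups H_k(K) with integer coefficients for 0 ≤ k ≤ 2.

H_0 = Z^2,  H_1 = Z,  H_2 = 0.

Fix the vertex order a < b < c < d < e < f < g < h and write every simplex with vertices in increasing order. Then dim K = 2 and the simplices of K are:

  0-simplices (8): a, b, c, d, e, f, g, h
  1-simplices (13): ab, af, ag, ah, bg, bh, ce, df, dg, dh, fg, fh, gh
  2-simplices (6): abh, afg, afh, bgh, dfg, dgh

so the chain groups are C_0 ≅ Z^8, C_1 ≅ Z^13, C_2 ≅ Z^6.

Boundary ∂_1: C_1 → C_0 sends each edge [p,q] (with p < q) to q − p. For instance
  ∂df = f − d.
The resulting 8×13 matrix has rank 6, and its Smith normal form has invariant factors (1,1,1,1,1,1).

Boundary ∂_2: C_2 → C_1 acts by ∂[p,q,r] = [q,r] − [p,r] + [p,q]. For instance
  ∂dgh = gh − dh + dg,
  ∂afh = fh − ah + af.
The 13×6 boundary matrix has rank 6 and Smith normal form diag(1,1,1,1,1,1).

From H_k ≅ ker(∂_k) / im(∂_{k+1}) we obtain:

  H_0: rank C_0 − rank ∂_1 = 8 − 6 = 2, and the invariant factors of ∂_1 are all 1, so H_0 = Z^2.
  H_1: rank ker ∂_1 − rank ∂_2 = (13 − 6) − 6 = 1, and the invariant factors of ∂_2 are all 1, so H_1 = Z.
  H_2: rank ker ∂_2 − rank ∂_3 = (6 − 6) − 0 = 0, and there is no ∂_3, so H_2 = 0.

As a check, the Euler characteristic is 8 − 13 + 6 = 1, which agrees with 2 − 1 + 0 = 1.
(K is a triangulation of the disjoint union of the cylinder S^1 x I and the 1-simplex.)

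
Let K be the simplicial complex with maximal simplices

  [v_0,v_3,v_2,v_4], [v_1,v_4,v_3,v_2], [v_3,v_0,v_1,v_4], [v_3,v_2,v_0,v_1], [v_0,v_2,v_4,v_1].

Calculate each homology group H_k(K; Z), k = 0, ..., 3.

Order the vertices as v_0 < v_1 < v_2 < v_3 < v_4. Listing each simplex with vertices in this order, K has dimension 3 with simplices:

  0-simplices (5): [v_0], [v_1], [v_2], [v_3], [v_4]
  1-simplices (10): [v_0,v_1], [v_0,v_2], [v_0,v_3], [v_0,v_4], [v_1,v_2], [v_1,v_3], [v_1,v_4], [v_2,v_3], [v_2,v_4], [v_3,v_4]
  2-simplices (10): [v_0,v_1,v_2], [v_0,v_1,v_3], [v_0,v_1,v_4], [v_0,v_2,v_3], [v_0,v_2,v_4], [v_0,v_3,v_4], [v_1,v_2,v_3], [v_1,v_2,v_4], [v_1,v_3,v_4], [v_2,v_3,v_4]
  3-simplices (5): [v_0,v_1,v_2,v_3], [v_0,v_1,v_2,v_4], [v_0,v_1,v_3,v_4], [v_0,v_2,v_3,v_4], [v_1,v_2,v_3,v_4]

giving chain groups C_0 ≅ Z^5, C_1 ≅ Z^10, C_2 ≅ Z^10, C_3 ≅ Z^5.

∂_1: C_1 → C_0 is given by ∂[p,q] = [q] − [p].
This gives a 5×10 integer matrix of rank 4; reducing to Smith normal form yields diagonal entries (1,1,1,1).

Boundary ∂_2: C_2 → C_1 maps a triangle to the signed sum of its edges. For instance
  ∂[v_2,v_3,v_4] = [v_3,v_4] − [v_2,v_4] + [v_2,v_3],
  ∂[v_0,v_2,v_4] = [v_2,v_4] − [v_0,v_4] + [v_0,v_2].
The resulting 10×10 matrix has rank 6, and its Smith normal form has invariant factors (1,1,1,1,1,1).

∂_3: C_3 → C_2 sends each 3-simplex σ to the alternating sum Σ_i (−1)^i (σ with its i-th vertex removed). For instance
  ∂[v_0,v_2,v_3,v_4] = [v_2,v_3,v_4] − [v_0,v_3,v_4] + [v_0,v_2,v_4] − [v_0,v_2,v_3],
  ∂[v_0,v_1,v_2,v_4] = [v_1,v_2,v_4] − [v_0,v_2,v_4] + [v_0,v_1,v_4] − [v_0,v_1,v_2].
This gives a 10×5 integer matrix of rank 4; reducing to Smith normal form yields diagonal entries (1,1,1,1).

From H_k ≅ ker(∂_k) / im(∂_{k+1}) we obtain:

  H_0: rank C_0 − rank ∂_1 = 5 − 4 = 1, and the invariant factors of ∂_1 are all 1, so H_0 ≅ Z.
  H_1: rank ker ∂_1 − rank ∂_2 = (10 − 4) − 6 = 0, and the invariant factors of ∂_2 are all 1, so H_1 ≅ 0.
  H_2: rank ker ∂_2 − rank ∂_3 = (10 − 6) − 4 = 0, and the invariant factors of ∂_3 are all 1, so H_2 ≅ 0.
  H_3: rank ker ∂_3 − rank ∂_4 = (5 − 4) − 0 = 1, and there is no ∂_4, so H_3 ≅ Z.

H_0 ≅ Z,  H_1 = 0,  H_2 = 0,  H_3 ≅ Z.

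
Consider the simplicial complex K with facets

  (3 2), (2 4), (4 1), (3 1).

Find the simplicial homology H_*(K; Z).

Fix the vertex order 1 < 2 < 3 < 4 and write every simplex with vertices in increasing order. Then dim K = 1 and the simplices of K are:

  0-simplices (4): [1], [2], [3], [4]
  1-simplices (4): [1,3], [1,4], [2,3], [2,4]

so the chain groups are C_0 ≅ Z^4, C_1 ≅ Z^4.

∂_1: C_1 → C_0 maps an edge to its endpoints' difference, ∂[p,q] = q − p.
As a 4×4 matrix over Z this has rank 3, with invariant factors (1,1,1).

Reading off H_k = ker ∂_k / im ∂_{k+1}:

  H_0: rank C_0 − rank ∂_1 = 4 − 3 = 1, and the invariant factors of ∂_1 are all 1, so H_0 ≅ Z.
  H_1: rank ker ∂_1 − rank ∂_2 = (4 − 3) − 0 = 1, and there is no ∂_2, so H_1 ≅ Z.

H_0 ≅ Z,  H_1 ≅ Z.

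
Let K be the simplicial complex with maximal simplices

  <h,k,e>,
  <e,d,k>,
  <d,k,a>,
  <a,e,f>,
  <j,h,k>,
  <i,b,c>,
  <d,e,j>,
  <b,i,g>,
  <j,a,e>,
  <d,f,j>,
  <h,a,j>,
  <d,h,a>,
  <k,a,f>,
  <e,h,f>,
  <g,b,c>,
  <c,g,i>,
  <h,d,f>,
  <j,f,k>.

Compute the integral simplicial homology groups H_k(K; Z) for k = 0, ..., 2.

Order the vertices as a < b < c < d < e < f < g < h < i < j < k. Listing each simplex with vertices in this order, K has dimension 2 with simplices:

  0-simplices (11): a, b, c, d, e, f, g, h, i, j, k
  1-simplices (27): ad, ae, af, ah, aj, ak, bc, bg, bi, cg, ci, de, df, dh, dj, dk, ef, eh, ej, ek, fh, fj, fk, gi, hj, hk, jk
  2-simplices (18): adh, adk, aef, aej, afk, ahj, bcg, bci, bgi, cgi, dej, dek, dfh, dfj, efh, ehk, fjk, hjk

giving chain groups C_0 ≅ Z^11, C_1 ≅ Z^27, C_2 ≅ Z^18.

The boundary map ∂_1: C_1 → C_0 is given by ∂[p,q] = [q] − [p]. For instance
  ∂ef = f − e.
As a 11×27 matrix over Z this has rank 9, with invariant factors (1,1,1,1,1,1,1,1,1).

∂_2: C_2 → C_1 acts by ∂[p,q,r] = [q,r] − [p,r] + [p,q]. For instance
  ∂dej = ej − dj + de,
  ∂dek = ek − dk + de.
This gives a 27×18 integer matrix of rank 16; reducing to Smith normal form yields diagonal entries (1,1,1,1,1,1,1,1,1,1,1,1,1,1,1,1).

Reading off H_k = ker ∂_k / im ∂_{k+1}:

  H_0: rank C_0 − rank ∂_1 = 11 − 9 = 2, and the invariant factors of ∂_1 are all 1, so H_0 = Z^2.
  H_1: rank ker ∂_1 − rank ∂_2 = (27 − 9) − 16 = 2, and the invariant factors of ∂_2 are all 1, so H_1 = Z^2.
  H_2: rank ker ∂_2 − rank ∂_3 = (18 − 16) − 0 = 2, and there is no ∂_3, so H_2 = Z^2.

(K is a triangulation of the disjoint union of the torus T^2 and the 2-sphere S^2.)

H_0 ≅ Z^2,  H_1 ≅ Z^2,  H_2 ≅ Z^2.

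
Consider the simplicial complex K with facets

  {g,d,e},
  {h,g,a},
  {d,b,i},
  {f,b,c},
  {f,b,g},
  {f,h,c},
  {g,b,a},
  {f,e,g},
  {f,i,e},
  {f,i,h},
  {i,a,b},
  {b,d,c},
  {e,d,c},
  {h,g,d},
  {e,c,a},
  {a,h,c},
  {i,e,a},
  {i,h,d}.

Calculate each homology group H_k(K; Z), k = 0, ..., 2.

H_0 = Z,  H_1 = Z^2,  H_2 = Z.

Order the vertices as a < b < c < d < e < f < g < h < i. Listing each simplex with vertices in this order, K has dimension 2 with simplices:

  0-simplices (9): a, b, c, d, e, f, g, h, i
  1-simplices (27): ab, ac, ae, ag, ah, ai, bc, bd, bf, bg, bi, cd, ce, cf, ch, de, dg, dh, di, ef, eg, ei, fg, fh, fi, gh, hi
  2-simplices (18): abg, abi, ace, ach, aei, agh, bcd, bcf, bdi, bfg, cde, cfh, deg, dgh, dhi, efg, efi, fhi

Hence C_0 ≅ Z^9, C_1 ≅ Z^27, C_2 ≅ Z^18.

The boundary map ∂_1: C_1 → C_0 is given by ∂[p,q] = [q] − [p]. For instance
  ∂dg = g − d.
The 9×27 boundary matrix has rank 8 and Smith normal form diag(1,1,1,1,1,1,1,1).

Boundary ∂_2: C_2 → C_1 sends each 2-simplex [p,q,r] to [q,r] − [p,r] + [p,q]. For instance
  ∂bfg = fg − bg + bf,
  ∂bdi = di − bi + bd.
This gives a 27×18 integer matrix of rank 17; reducing to Smith normal form yields diagonal entries (1,1,1,1,1,1,1,1,1,1,1,1,1,1,1,1,1).

Reading off H_k = ker ∂_k / im ∂_{k+1}:

  H_0: rank C_0 − rank ∂_1 = 9 − 8 = 1, and the invariant factors of ∂_1 are all 1, so H_0 ≅ Z.
  H_1: rank ker ∂_1 − rank ∂_2 = (27 − 8) − 17 = 2, and the invariant factors of ∂_2 are all 1, so H_1 ≅ Z^2.
  H_2: rank ker ∂_2 − rank ∂_3 = (18 − 17) − 0 = 1, and there is no ∂_3, so H_2 ≅ Z.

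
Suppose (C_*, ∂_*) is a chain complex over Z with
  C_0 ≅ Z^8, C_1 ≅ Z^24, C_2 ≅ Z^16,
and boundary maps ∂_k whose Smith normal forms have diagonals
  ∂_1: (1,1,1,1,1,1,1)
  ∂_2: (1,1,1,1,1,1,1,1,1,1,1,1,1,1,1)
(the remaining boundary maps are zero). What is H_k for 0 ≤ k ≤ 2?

H_0: b_0 = 8 − 0 − 7 = 1; torsion from ∂_1 factors > 1: none. So H_0 ≅ Z.
H_1: b_1 = 24 − 7 − 15 = 2; torsion from ∂_2 factors > 1: none. So H_1 ≅ Z^2.
H_2: b_2 = 16 − 15 − 0 = 1; torsion from ∂_3 factors > 1: none. So H_2 ≅ Z.

H_0 ≅ Z,  H_1 ≅ Z^2,  H_2 ≅ Z.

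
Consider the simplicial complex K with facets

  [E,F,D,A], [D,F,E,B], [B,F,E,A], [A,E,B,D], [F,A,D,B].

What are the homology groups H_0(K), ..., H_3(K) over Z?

H_0 ≅ Z,  H_1 = 0,  H_2 = 0,  H_3 ≅ Z.

Take the total order A < B < D < E < F on the vertex set. Then K (dimension 3) consists of the simplices:

  0-simplices (5): A, B, D, E, F
  1-simplices (10): AB, AD, AE, AF, BD, BE, BF, DE, DF, EF
  2-simplices (10): ABD, ABE, ABF, ADE, ADF, AEF, BDE, BDF, BEF, DEF
  3-simplices (5): ABDE, ABDF, ABEF, ADEF, BDEF

so the chain groups are C_0 ≅ Z^5, C_1 ≅ Z^10, C_2 ≅ Z^10, C_3 ≅ Z^5.

Boundary ∂_1: C_1 → C_0 maps an edge to its endpoints' difference, ∂[p,q] = q − p. For instance
  ∂EF = F − E.
This gives a 5×10 integer matrix of rank 4; reducing to Smith normal form yields diagonal entries (1,1,1,1).

∂_2: C_2 → C_1 sends each 2-simplex [p,q,r] to [q,r] − [p,r] + [p,q]. For instance
  ∂BDF = DF − BF + BD,
  ∂ADE = DE − AE + AD.
This gives a 10×10 integer matrix of rank 6; reducing to Smith normal form yields diagonal entries (1,1,1,1,1,1).

Boundary ∂_3: C_3 → C_2 sends each 3-simplex σ to the alternating sum Σ_i (−1)^i (σ with its i-th vertex removed). For instance
  ∂ABEF = BEF − AEF + ABF − ABE,
  ∂BDEF = DEF − BEF + BDF − BDE.
The resulting 10×5 matrix has rank 4, and its Smith normal form has invariant factors (1,1,1,1).

Reading off H_k = ker ∂_k / im ∂_{k+1}:

  H_0: rank C_0 − rank ∂_1 = 5 − 4 = 1, and the invariant factors of ∂_1 are all 1, so H_0 ≅ Z.
  H_1: rank ker ∂_1 − rank ∂_2 = (10 − 4) − 6 = 0, and the invariant factors of ∂_2 are all 1, so H_1 ≅ 0.
  H_2: rank ker ∂_2 − rank ∂_3 = (10 − 6) − 4 = 0, and the invariant factors of ∂_3 are all 1, so H_2 ≅ 0.
  H_3: rank ker ∂_3 − rank ∂_4 = (5 − 4) − 0 = 1, and there is no ∂_4, so H_3 ≅ Z.

As a check, the Euler characteristic is 5 − 10 + 10 − 5 = 0, which agrees with 1 − 0 + 0 − 1 = 0.
(K is a triangulation of the 3-sphere S^3.)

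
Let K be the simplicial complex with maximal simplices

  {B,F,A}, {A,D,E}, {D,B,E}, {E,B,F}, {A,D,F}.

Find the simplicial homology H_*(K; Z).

Take the total order A < B < D < E < F on the vertex set. Then K (dimension 2) consists of the simplices:

  0-simplices (5): A, B, D, E, F
  1-simplices (10): AB, AD, AE, AF, BD, BE, BF, DE, DF, EF
  2-simplices (5): ABF, ADE, ADF, BDE, BEF

giving chain groups C_0 ≅ Z^5, C_1 ≅ Z^10, C_2 ≅ Z^5.

The boundary map ∂_1: C_1 → C_0 maps an edge to its endpoints' difference, ∂[p,q] = q − p. For instance
  ∂EF = F − E.
This gives a 5×10 integer matrix of rank 4; reducing to Smith normal form yields diagonal entries (1,1,1,1).

∂_2: C_2 → C_1 sends each 2-simplex [p,q,r] to [q,r] − [p,r] + [p,q]. For instance
  ∂ADE = DE − AE + AD,
  ∂ABF = BF − AF + AB.
The resulting 10×5 matrix has rank 5, and its Smith normal form has invariant factors (1,1,1,1,1).

Now H_k = ker ∂_k / im ∂_{k+1}, so:

  H_0: rank C_0 − rank ∂_1 = 5 − 4 = 1, and the invariant factors of ∂_1 are all 1, so H_0 = Z.
  H_1: rank ker ∂_1 − rank ∂_2 = (10 − 4) − 5 = 1, and the invariant factors of ∂_2 are all 1, so H_1 = Z.
  H_2: rank ker ∂_2 − rank ∂_3 = (5 − 5) − 0 = 0, and there is no ∂_3, so H_2 = 0.

As a check, the Euler characteristic is 5 − 10 + 5 = 0, which agrees with 1 − 1 + 0 = 0.
(K is a triangulation of the Möbius band.)

H_0 = Z,  H_1 = Z,  H_2 = 0.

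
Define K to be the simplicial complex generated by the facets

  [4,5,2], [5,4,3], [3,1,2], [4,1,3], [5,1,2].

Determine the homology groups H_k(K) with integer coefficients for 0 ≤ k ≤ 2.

H_0 ≅ Z,  H_1 ≅ Z,  H_2 = 0.

K has 5 vertices, 10 edges, 5 triangles.
rank ∂_0 = 0, rank ∂_1 = 4 ⇒ b_0 = 5 − 0 − 4 = 1; all invariant factors of ∂_1 are 1 so no torsion. So H_0 ≅ Z.
rank ∂_1 = 4, rank ∂_2 = 5 ⇒ b_1 = 10 − 4 − 5 = 1; all invariant factors of ∂_2 are 1 so no torsion. So H_1 ≅ Z.
rank ∂_2 = 5, rank ∂_3 = 0 ⇒ b_2 = 5 − 5 − 0 = 0. So H_2 ≅ 0.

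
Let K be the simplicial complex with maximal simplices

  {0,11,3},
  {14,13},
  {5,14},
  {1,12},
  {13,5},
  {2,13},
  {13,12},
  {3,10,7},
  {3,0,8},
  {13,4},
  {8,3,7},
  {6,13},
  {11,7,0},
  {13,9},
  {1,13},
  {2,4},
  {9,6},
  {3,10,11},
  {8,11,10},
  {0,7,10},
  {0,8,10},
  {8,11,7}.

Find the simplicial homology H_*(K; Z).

H_0 = Z^2,  H_1 = Z^4 ⊕ Z/2,  H_2 = 0.

Order the vertices as 0 < 1 < 2 < 3 < 4 < 5 < 6 < 7 < 8 < 9 < 10 < 11 < 12 < 13 < 14. Listing each simplex with vertices in this order, K has dimension 2 with simplices:

  0-simplices (15): [0], [1], [2], [3], [4], [5], [6], [7], [8], [9], [10], [11], [12], [13], [14]
  1-simplices (27): (27 of them)
  2-simplices (10): [0,3,8], [0,3,11], [0,7,10], [0,7,11], [0,8,10], [3,7,8], [3,7,10], [3,10,11], [7,8,11], [8,10,11]

Hence C_0 ≅ Z^15, C_1 ≅ Z^27, C_2 ≅ Z^10.

∂_1: C_1 → C_0 is given by ∂[p,q] = [q] − [p]. For instance
  ∂[13,14] = [14] − [13].
As a 15×27 matrix over Z this has rank 13, with invariant factors (1,1,1,1,1,1,1,1,1,1,1,1,1).

Boundary ∂_2: C_2 → C_1 acts by ∂[p,q,r] = [q,r] − [p,r] + [p,q]. For instance
  ∂[3,10,11] = [10,11] − [3,11] + [3,10],
  ∂[0,7,11] = [7,11] − [0,11] + [0,7].
This gives a 27×10 integer matrix of rank 10; reducing to Smith normal form yields diagonal entries (1,1,1,1,1,1,1,1,1,2).

From H_k ≅ ker(∂_k) / im(∂_{k+1}) we obtain:

  H_0: rank C_0 − rank ∂_1 = 15 − 13 = 2, and the invariant factors of ∂_1 are all 1, so H_0 = Z^2.
  H_1: rank ker ∂_1 − rank ∂_2 = (27 − 13) − 10 = 4, and ∂_2 has invariant factor 2 > 1, so H_1 = Z^4 ⊕ Z/2.
  H_2: rank ker ∂_2 − rank ∂_3 = (10 − 10) − 0 = 0, and there is no ∂_3, so H_2 = 0.

(K is a triangulation of the disjoint union of the real projective plane RP^2 and a wedge of 4 circles.)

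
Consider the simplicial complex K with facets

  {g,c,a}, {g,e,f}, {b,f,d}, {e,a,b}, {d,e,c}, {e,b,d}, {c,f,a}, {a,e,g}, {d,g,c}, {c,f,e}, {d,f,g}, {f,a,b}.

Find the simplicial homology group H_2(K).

Fix the vertex order a < b < c < d < e < f < g and write every simplex with vertices in increasing order. Then dim K = 2 and the simplices of K are:

  0-simplices (7): a, b, c, d, e, f, g
  1-simplices (18): ab, ac, ae, af, ag, bd, be, bf, cd, ce, cf, cg, de, df, dg, ef, eg, fg
  2-simplices (12): abe, abf, acf, acg, aeg, bde, bdf, cde, cdg, cef, dfg, efg

so the chain groups are C_0 ≅ Z^7, C_1 ≅ Z^18, C_2 ≅ Z^12.

The boundary map ∂_1: C_1 → C_0 maps an edge to its endpoints' difference, ∂[p,q] = q − p. For instance
  ∂df = f − d.
As a 7×18 matrix over Z this has rank 6, with invariant factors (1,1,1,1,1,1).

The boundary map ∂_2: C_2 → C_1 sends each 2-simplex [p,q,r] to [q,r] − [p,r] + [p,q]. For instance
  ∂aeg = eg − ag + ae,
  ∂bdf = df − bf + bd.
The 18×12 boundary matrix has rank 12 and Smith normal form diag(1,1,1,1,1,1,1,1,1,1,1,2).

Now H_k = ker ∂_k / im ∂_{k+1}, so:

  H_2: rank ker ∂_2 − rank ∂_3 = (12 − 12) − 0 = 0, and there is no ∂_3, so H_2 = 0.

H_2 = 0.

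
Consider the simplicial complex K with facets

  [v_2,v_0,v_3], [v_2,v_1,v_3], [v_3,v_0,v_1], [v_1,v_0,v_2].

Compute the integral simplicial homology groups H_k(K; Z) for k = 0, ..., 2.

Order the vertices as v_0 < v_1 < v_2 < v_3. Listing each simplex with vertices in this order, K has dimension 2 with simplices:

  0-simplices (4): [v_0], [v_1], [v_2], [v_3]
  1-simplices (6): [v_0,v_1], [v_0,v_2], [v_0,v_3], [v_1,v_2], [v_1,v_3], [v_2,v_3]
  2-simplices (4): [v_0,v_1,v_2], [v_0,v_1,v_3], [v_0,v_2,v_3], [v_1,v_2,v_3]

giving chain groups C_0 ≅ Z^4, C_1 ≅ Z^6, C_2 ≅ Z^4.

∂_1: C_1 → C_0 sends each edge [p,q] (with p < q) to q − p. For instance
  ∂[v_2,v_3] = [v_3] − [v_2].
The resulting 4×6 matrix has rank 3, and its Smith normal form has invariant factors (1,1,1).

∂_2: C_2 → C_1 maps a triangle to the signed sum of its edges. For instance
  ∂[v_0,v_1,v_3] = [v_1,v_3] − [v_0,v_3] + [v_0,v_1],
  ∂[v_1,v_2,v_3] = [v_2,v_3] − [v_1,v_3] + [v_1,v_2].
The 6×4 boundary matrix has rank 3 and Smith normal form diag(1,1,1).

Reading off H_k = ker ∂_k / im ∂_{k+1}:

  H_0: rank C_0 − rank ∂_1 = 4 − 3 = 1, and the invariant factors of ∂_1 are all 1, so H_0 ≅ Z.
  H_1: rank ker ∂_1 − rank ∂_2 = (6 − 3) − 3 = 0, and the invariant factors of ∂_2 are all 1, so H_1 ≅ 0.
  H_2: rank ker ∂_2 − rank ∂_3 = (4 − 3) − 0 = 1, and there is no ∂_3, so H_2 ≅ Z.

H_0 = Z,  H_1 = 0,  H_2 = Z.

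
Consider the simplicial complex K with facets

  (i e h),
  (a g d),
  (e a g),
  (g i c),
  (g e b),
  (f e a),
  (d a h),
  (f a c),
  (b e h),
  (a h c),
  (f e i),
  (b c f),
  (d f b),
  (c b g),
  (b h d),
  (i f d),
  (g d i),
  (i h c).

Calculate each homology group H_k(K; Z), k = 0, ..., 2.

K has 9 vertices, 27 edges, 18 triangles.
rank ∂_0 = 0, rank ∂_1 = 8 ⇒ b_0 = 9 − 0 − 8 = 1; all invariant factors of ∂_1 are 1 so no torsion. So H_0 ≅ Z.
rank ∂_1 = 8, rank ∂_2 = 17 ⇒ b_1 = 27 − 8 − 17 = 2; all invariant factors of ∂_2 are 1 so no torsion. So H_1 ≅ Z^2.
rank ∂_2 = 17, rank ∂_3 = 0 ⇒ b_2 = 18 − 17 − 0 = 1. So H_2 ≅ Z.

H_0 ≅ Z,  H_1 ≅ Z^2,  H_2 ≅ Z.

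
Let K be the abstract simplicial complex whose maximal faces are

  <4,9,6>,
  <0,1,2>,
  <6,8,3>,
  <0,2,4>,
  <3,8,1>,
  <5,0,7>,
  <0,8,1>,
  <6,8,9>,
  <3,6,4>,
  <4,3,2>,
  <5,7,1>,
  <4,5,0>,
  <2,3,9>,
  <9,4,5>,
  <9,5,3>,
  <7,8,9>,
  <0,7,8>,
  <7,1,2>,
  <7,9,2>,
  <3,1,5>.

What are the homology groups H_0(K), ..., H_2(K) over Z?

Fix the vertex order 0 < 1 < 2 < 3 < 4 < 5 < 6 < 7 < 8 < 9 and write every simplex with vertices in increasing order. Then dim K = 2 and the simplices of K are:

  0-simplices (10): [0], [1], [2], [3], [4], [5], [6], [7], [8], [9]
  1-simplices (30): (30 of them)
  2-simplices (20): (20 of them)

so the chain groups are C_0 ≅ Z^10, C_1 ≅ Z^30, C_2 ≅ Z^20.

The boundary map ∂_1: C_1 → C_0 is given by ∂[p,q] = [q] − [p].
The 10×30 boundary matrix has rank 9 and Smith normal form diag(1,1,1,1,1,1,1,1,1).

The boundary map ∂_2: C_2 → C_1 acts by ∂[p,q,r] = [q,r] − [p,r] + [p,q]. For instance
  ∂[0,1,8] = [1,8] − [0,8] + [0,1],
  ∂[0,5,7] = [5,7] − [0,7] + [0,5].
As a 30×20 matrix over Z this has rank 20, with invariant factors (1,1,1,1,1,1,1,1,1,1,1,1,1,1,1,1,1,1,1,2).

Now H_k = ker ∂_k / im ∂_{k+1}, so:

  H_0: rank C_0 − rank ∂_1 = 10 − 9 = 1, and the invariant factors of ∂_1 are all 1, so H_0 = Z.
  H_1: rank ker ∂_1 − rank ∂_2 = (30 − 9) − 20 = 1, and ∂_2 has invariant factor 2 > 1, so H_1 = Z ⊕ Z/2.
  H_2: rank ker ∂_2 − rank ∂_3 = (20 − 20) − 0 = 0, and there is no ∂_3, so H_2 = 0.

As a check, the Euler characteristic is 10 − 30 + 20 = 0, which agrees with 1 − 1 + 0 = 0.
(K is a triangulation of the Klein bottle.)

H_0 = Z,  H_1 = Z ⊕ Z/2,  H_2 = 0.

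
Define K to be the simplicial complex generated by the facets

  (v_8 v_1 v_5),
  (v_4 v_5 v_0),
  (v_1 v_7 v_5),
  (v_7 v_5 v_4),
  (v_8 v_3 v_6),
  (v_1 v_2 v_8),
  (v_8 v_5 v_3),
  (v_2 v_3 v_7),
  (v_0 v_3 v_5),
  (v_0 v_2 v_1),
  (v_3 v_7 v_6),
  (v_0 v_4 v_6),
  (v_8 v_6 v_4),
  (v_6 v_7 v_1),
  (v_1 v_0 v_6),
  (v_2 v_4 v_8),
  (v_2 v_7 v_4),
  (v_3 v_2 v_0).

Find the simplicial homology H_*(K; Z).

Order the vertices as v_0 < v_1 < v_2 < v_3 < v_4 < v_5 < v_6 < v_7 < v_8. Listing each simplex with vertices in this order, K has dimension 2 with simplices:

  0-simplices (9): [v_0], [v_1], [v_2], [v_3], [v_4], [v_5], [v_6], [v_7], [v_8]
  1-simplices (27): (27 of them)
  2-simplices (18): (18 of them)

Hence C_0 ≅ Z^9, C_1 ≅ Z^27, C_2 ≅ Z^18.

The boundary map ∂_1: C_1 → C_0 is given by ∂[p,q] = [q] − [p]. For instance
  ∂[v_0,v_4] = [v_4] − [v_0].
The 9×27 boundary matrix has rank 8 and Smith normal form diag(1,1,1,1,1,1,1,1).

Boundary ∂_2: C_2 → C_1 sends each 2-simplex [p,q,r] to [q,r] − [p,r] + [p,q]. For instance
  ∂[v_3,v_6,v_7] = [v_6,v_7] − [v_3,v_7] + [v_3,v_6],
  ∂[v_0,v_2,v_3] = [v_2,v_3] − [v_0,v_3] + [v_0,v_2].
The 27×18 boundary matrix has rank 17 and Smith normal form diag(1,1,1,1,1,1,1,1,1,1,1,1,1,1,1,1,1).

Now H_k = ker ∂_k / im ∂_{k+1}, so:

  H_0: rank C_0 − rank ∂_1 = 9 − 8 = 1, and the invariant factors of ∂_1 are all 1, so H_0 ≅ Z.
  H_1: rank ker ∂_1 − rank ∂_2 = (27 − 8) − 17 = 2, and the invariant factors of ∂_2 are all 1, so H_1 ≅ Z^2.
  H_2: rank ker ∂_2 − rank ∂_3 = (18 − 17) − 0 = 1, and there is no ∂_3, so H_2 ≅ Z.

As a check, the Euler characteristic is 9 − 27 + 18 = 0, which agrees with 1 − 2 + 1 = 0.

H_0 = Z,  H_1 = Z^2,  H_2 = Z.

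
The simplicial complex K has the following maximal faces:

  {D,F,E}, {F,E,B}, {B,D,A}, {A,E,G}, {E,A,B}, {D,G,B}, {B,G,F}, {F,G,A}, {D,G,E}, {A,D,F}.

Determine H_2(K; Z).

H_2 = 0.

Fix the vertex order A < B < D < E < F < G and write every simplex with vertices in increasing order. Then dim K = 2 and the simplices of K are:

  0-simplices (6): A, B, D, E, F, G
  1-simplices (15): AB, AD, AE, AF, AG, BD, BE, BF, BG, DE, DF, DG, EF, EG, FG
  2-simplices (10): ABD, ABE, ADF, AEG, AFG, BDG, BEF, BFG, DEF, DEG

giving chain groups C_0 ≅ Z^6, C_1 ≅ Z^15, C_2 ≅ Z^10.

Boundary ∂_1: C_1 → C_0 is given by ∂[p,q] = [q] − [p]. For instance
  ∂BF = F − B.
The 6×15 boundary matrix has rank 5 and Smith normal form diag(1,1,1,1,1).

Boundary ∂_2: C_2 → C_1 acts by ∂[p,q,r] = [q,r] − [p,r] + [p,q]. For instance
  ∂BDG = DG − BG + BD,
  ∂AEG = EG − AG + AE.
The 15×10 boundary matrix has rank 10 and Smith normal form diag(1,1,1,1,1,1,1,1,1,2).

Now H_k = ker ∂_k / im ∂_{k+1}, so:

  H_2: rank ker ∂_2 − rank ∂_3 = (10 − 10) − 0 = 0, and there is no ∂_3, so H_2 = 0.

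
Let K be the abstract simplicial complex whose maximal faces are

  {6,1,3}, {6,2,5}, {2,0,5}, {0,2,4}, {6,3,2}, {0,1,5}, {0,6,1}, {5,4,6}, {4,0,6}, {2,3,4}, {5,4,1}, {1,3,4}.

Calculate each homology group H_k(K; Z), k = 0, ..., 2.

K has 7 vertices, 18 edges, 12 triangles.
rank ∂_0 = 0, rank ∂_1 = 6 ⇒ b_0 = 7 − 0 − 6 = 1; all invariant factors of ∂_1 are 1 so no torsion. So H_0 ≅ Z.
rank ∂_1 = 6, rank ∂_2 = 12 ⇒ b_1 = 18 − 6 − 12 = 0; ∂_2 has invariant factor(s) [2] giving torsion. So H_1 ≅ Z/2.
rank ∂_2 = 12, rank ∂_3 = 0 ⇒ b_2 = 12 − 12 − 0 = 0. So H_2 ≅ 0.

H_0 ≅ Z,  H_1 ≅ Z/2,  H_2 = 0.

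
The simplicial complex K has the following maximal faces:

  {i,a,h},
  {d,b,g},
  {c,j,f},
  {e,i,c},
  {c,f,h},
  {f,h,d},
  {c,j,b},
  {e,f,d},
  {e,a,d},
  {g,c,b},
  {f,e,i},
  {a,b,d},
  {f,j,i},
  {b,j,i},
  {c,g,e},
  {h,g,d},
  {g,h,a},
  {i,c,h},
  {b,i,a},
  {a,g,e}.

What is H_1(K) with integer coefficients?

Order the vertices as a < b < c < d < e < f < g < h < i < j. Listing each simplex with vertices in this order, K has dimension 2 with simplices:

  0-simplices (10): a, b, c, d, e, f, g, h, i, j
  1-simplices (30): ab, ad, ae, ag, ah, ai, bc, bd, bg, bi, bj, ce, cf, cg, ch, ci, cj, de, df, dg, dh, ef, eg, ei, fh, fi, fj, gh, hi, ij
  2-simplices (20): abd, abi, ade, aeg, agh, ahi, bcg, bcj, bdg, bij, ceg, cei, cfh, cfj, chi, def, dfh, dgh, efi, fij

giving chain groups C_0 ≅ Z^10, C_1 ≅ Z^30, C_2 ≅ Z^20.

∂_1: C_1 → C_0 maps an edge to its endpoints' difference, ∂[p,q] = q − p. For instance
  ∂ch = h − c.
The resulting 10×30 matrix has rank 9, and its Smith normal form has invariant factors (1,1,1,1,1,1,1,1,1).

Boundary ∂_2: C_2 → C_1 acts by ∂[p,q,r] = [q,r] − [p,r] + [p,q]. For instance
  ∂efi = fi − ei + ef,
  ∂cfj = fj − cj + cf.
The resulting 30×20 matrix has rank 20, and its Smith normal form has invariant factors (1,1,1,1,1,1,1,1,1,1,1,1,1,1,1,1,1,1,1,2).

From H_k ≅ ker(∂_k) / im(∂_{k+1}) we obtain:

  H_1: rank ker ∂_1 − rank ∂_2 = (30 − 9) − 20 = 1, and ∂_2 has invariant factor 2 > 1, so H_1 = Z ⊕ Z/2Z.

H_1 = Z ⊕ Z/2Z.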